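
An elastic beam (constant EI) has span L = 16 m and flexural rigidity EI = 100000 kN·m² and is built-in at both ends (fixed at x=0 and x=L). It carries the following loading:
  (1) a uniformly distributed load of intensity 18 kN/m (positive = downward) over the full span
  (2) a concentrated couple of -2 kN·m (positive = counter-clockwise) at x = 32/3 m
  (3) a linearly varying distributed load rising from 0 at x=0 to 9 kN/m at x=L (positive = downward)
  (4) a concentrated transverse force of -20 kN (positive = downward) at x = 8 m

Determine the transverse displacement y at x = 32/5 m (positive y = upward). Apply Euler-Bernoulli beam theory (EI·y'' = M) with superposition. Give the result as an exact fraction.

y(32/5) = -13719584/439453125 m

Load 1 — uniform load w=18 kN/m over full span:
  y_1 = -wx²(L-x)²/(24EI) = -18·(32/5)²·(16-(32/5))²/(24·100000) = -55296/1953125 m
Load 2 — applied couple M₀=-2 kN·m at a=32/3 m (b=L-a=16/3):
  y_2 = (R_Ax³/6 - M_Ax²/2)/EI  [x≤a] with R_A=-1/6, M_A=-2/3 = ((-1/6)·(32/5)³/6 - (-2/3)·(32/5)²/2)/100000 = 224/3515625 m
Load 3 — triangular load w₀=9 kN/m (0→w₀ over full span):
  y_3 = -w₀x²(L-x)²(x+2L)/(120LEI) = -9·(32/5)²·(16-(32/5))²·((32/5)+2·16)/(120·16·100000) = -331776/48828125 m
Load 4 — point force P=-20 kN at a=8 m (b=L-a=8):
  y_4 = -Pb²x²(3aL-(3a+b)x)/(6L³EI)  [x≤a] = -(-20)·8²·(32/5)²·(3·8·16-(3·8+8)·(32/5))/(6·16³·100000) = 896/234375 m
Superposition: y = Σ y_i = -13719584/439453125 m ≈ -0.031220 m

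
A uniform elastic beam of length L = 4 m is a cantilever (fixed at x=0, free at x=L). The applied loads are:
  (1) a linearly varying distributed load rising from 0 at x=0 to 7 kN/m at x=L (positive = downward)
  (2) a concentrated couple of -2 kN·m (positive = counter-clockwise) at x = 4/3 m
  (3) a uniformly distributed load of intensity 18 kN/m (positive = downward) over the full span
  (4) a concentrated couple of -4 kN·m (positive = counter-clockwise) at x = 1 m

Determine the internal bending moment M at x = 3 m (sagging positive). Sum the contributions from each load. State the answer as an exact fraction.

M(3) = -293/24 kN·m

Load 1 — triangular load w₀=7 kN/m (0→w₀ over full span):
  M_1 = w₀Lx/2 - w₀L²/3 - w₀x³/(6L) = 7·4·3/2 - 7·4²/3 - 7·3³/(6·4) = -77/24 kN·m
Load 2 — applied couple M₀=-2 kN·m at a=4/3 m (b=L-a=8/3):
  M_2 = 0  [x>a] = 0 kN·m
Load 3 — uniform load w=18 kN/m over full span:
  M_3 = -w(L-x)²/2 = -18·(4-3)²/2 = -9 kN·m
Load 4 — applied couple M₀=-4 kN·m at a=1 m (b=L-a=3):
  M_4 = 0  [x>a] = 0 kN·m
Superposition: M = Σ M_i = -293/24 kN·m ≈ -12.208333 kN·m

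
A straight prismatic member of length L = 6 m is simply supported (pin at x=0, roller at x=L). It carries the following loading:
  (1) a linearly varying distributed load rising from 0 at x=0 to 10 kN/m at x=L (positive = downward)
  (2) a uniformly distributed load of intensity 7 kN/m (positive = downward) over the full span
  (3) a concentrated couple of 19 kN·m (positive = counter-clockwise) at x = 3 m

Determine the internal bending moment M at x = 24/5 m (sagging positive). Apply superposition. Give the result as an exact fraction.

M(24/5) = 841/25 kN·m

Load 1 — triangular load w₀=10 kN/m (0→w₀ over full span):
  M_1 = w₀Lx/6 - w₀x³/(6L) = 10·6·(24/5)/6 - 10·(24/5)³/(6·6) = 432/25 kN·m
Load 2 — uniform load w=7 kN/m over full span:
  M_2 = wx(L-x)/2 = 7·(24/5)·(6-(24/5))/2 = 504/25 kN·m
Load 3 — applied couple M₀=19 kN·m at a=3 m (b=L-a=3):
  M_3 = M₀x/L - M₀  [x>a] = 19·(24/5)/6 - 19 = -19/5 kN·m
Superposition: M = Σ M_i = 841/25 kN·m ≈ 33.640000 kN·m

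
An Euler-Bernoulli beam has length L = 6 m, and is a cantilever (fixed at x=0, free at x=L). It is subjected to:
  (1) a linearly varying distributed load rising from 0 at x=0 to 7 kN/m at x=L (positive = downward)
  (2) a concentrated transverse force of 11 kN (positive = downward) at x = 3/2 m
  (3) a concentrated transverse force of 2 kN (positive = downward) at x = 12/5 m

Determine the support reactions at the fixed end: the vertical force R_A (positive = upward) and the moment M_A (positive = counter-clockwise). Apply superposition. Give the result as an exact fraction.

R_A = 34 kN, M_A = 1053/10 kN·m

Load 1 — triangular load w₀=7 kN/m (0→w₀ over full span):
  R_A = w₀L/2 = 7·6/2 = 21 kN
  M_A = w₀L²/3 = 7·6²/3 = 84 kN·m
Load 2 — point force P=11 kN at a=3/2 m (b=L-a=9/2):
  R_A = P = 11 kN
  M_A = Pa = 11·(3/2) = 33/2 kN·m
Load 3 — point force P=2 kN at a=12/5 m (b=L-a=18/5):
  R_A = P = 2 kN
  M_A = Pa = 2·(12/5) = 24/5 kN·m
Superposition: R_A = 34 kN, M_A = 1053/10 kN·m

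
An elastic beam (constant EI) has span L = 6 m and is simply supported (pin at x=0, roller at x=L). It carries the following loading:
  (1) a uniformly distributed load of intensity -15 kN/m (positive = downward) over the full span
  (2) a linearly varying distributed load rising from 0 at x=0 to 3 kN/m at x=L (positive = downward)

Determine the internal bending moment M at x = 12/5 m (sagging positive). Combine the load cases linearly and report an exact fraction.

M(12/5) = -7344/125 kN·m

Load 1 — uniform load w=-15 kN/m over full span:
  M_1 = wx(L-x)/2 = (-15)·(12/5)·(6-(12/5))/2 = -324/5 kN·m
Load 2 — triangular load w₀=3 kN/m (0→w₀ over full span):
  M_2 = w₀Lx/6 - w₀x³/(6L) = 3·6·(12/5)/6 - 3·(12/5)³/(6·6) = 756/125 kN·m
Superposition: M = Σ M_i = -7344/125 kN·m ≈ -58.752000 kN·m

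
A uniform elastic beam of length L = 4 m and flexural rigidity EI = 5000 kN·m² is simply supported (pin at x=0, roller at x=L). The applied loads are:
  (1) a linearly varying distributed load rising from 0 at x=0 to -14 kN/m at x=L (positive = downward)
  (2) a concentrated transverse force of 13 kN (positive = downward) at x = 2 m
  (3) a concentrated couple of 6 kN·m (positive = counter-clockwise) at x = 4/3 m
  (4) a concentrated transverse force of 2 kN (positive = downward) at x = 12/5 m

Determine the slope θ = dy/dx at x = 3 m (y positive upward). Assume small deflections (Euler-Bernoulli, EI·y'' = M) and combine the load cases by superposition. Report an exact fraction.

θ(3) = -62711/90000000 rad

Load 1 — triangular load w₀=-14 kN/m (0→w₀ over full span):
  θ_1 = -w₀(7L⁴-30L²x²+15x⁴)/(360LEI) = -(-14)·(7·4⁴-30·4²·3²+15·3⁴)/(360·4·5000) = -9191/3600000 rad
Load 2 — point force P=13 kN at a=2 m (b=L-a=2):
  θ_2 = -Pa(2L²-6Lx+3x²+a²)/(6LEI)  [x>a] = -13·2·(2·4²-6·4·3+3·3²+2²)/(6·4·5000) = 39/20000 rad
Load 3 — applied couple M₀=6 kN·m at a=4/3 m (b=L-a=8/3):
  θ_3 = (M₀x²/(2L)-M₀(x-a)+C₁)/EI  [x>a] with C₁=M₀(3b²-L²)/(6L)=4/3 = (6·3²/(2·4)-6·(3-(4/3))+(4/3))/5000 = -23/60000 rad
Load 4 — point force P=2 kN at a=12/5 m (b=L-a=8/5):
  θ_4 = -Pa(2L²-6Lx+3x²+a²)/(6LEI)  [x>a] = -2·(12/5)·(2·4²-6·4·3+3·3²+(12/5)²)/(6·4·5000) = 181/625000 rad
Superposition: θ = Σ θ_i = -62711/90000000 rad ≈ -0.000697 rad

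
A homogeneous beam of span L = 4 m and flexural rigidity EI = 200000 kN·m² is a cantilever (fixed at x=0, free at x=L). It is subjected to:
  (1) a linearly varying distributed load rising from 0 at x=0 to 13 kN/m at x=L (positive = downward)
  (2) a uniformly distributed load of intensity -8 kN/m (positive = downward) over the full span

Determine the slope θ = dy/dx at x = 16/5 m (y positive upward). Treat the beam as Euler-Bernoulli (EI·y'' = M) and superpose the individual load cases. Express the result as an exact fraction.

Load 1 — triangular load w₀=13 kN/m (0→w₀ over full span):
  θ_1 = (w₀Lx²/4-w₀L²x/3-w₀x⁴/(24L))/EI = (13·4·(16/5)²/4-13·4²·(16/5)/3-13·(16/5)⁴/(24·4))/200000 = -3016/5859375 rad
Load 2 — uniform load w=-8 kN/m over full span:
  θ_2 = -wx(x²-3Lx+3L²)/(6EI) = -(-8)·(16/5)·((16/5)²-3·4·(16/5)+3·4²)/(6·200000) = 496/1171875 rad
Superposition: θ = Σ θ_i = -536/5859375 rad ≈ -0.000091 rad

θ(16/5) = -536/5859375 rad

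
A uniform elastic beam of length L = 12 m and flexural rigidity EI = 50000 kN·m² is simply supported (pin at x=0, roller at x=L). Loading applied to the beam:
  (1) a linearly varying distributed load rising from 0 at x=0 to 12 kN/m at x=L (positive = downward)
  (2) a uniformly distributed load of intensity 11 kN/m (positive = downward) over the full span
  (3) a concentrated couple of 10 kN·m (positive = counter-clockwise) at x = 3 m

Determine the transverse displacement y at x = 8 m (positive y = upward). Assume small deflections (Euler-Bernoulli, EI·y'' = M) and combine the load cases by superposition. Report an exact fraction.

Load 1 — triangular load w₀=12 kN/m (0→w₀ over full span):
  y_1 = -w₀x(7L⁴-10L²x²+3x⁴)/(360LEI) = -12·8·(7·12⁴-10·12²·8²+3·8⁴)/(360·12·50000) = -272/9375 m
Load 2 — uniform load w=11 kN/m over full span:
  y_2 = -wx(L³-2Lx²+x³)/(24EI) = -11·8·(12³-2·12·8²+8³)/(24·50000) = -484/9375 m
Load 3 — applied couple M₀=10 kN·m at a=3 m (b=L-a=9):
  y_3 = (M₀x³/(6L)-M₀(x-a)²/2+C₁x)/EI  [x>a] with C₁=M₀(3b²-L²)/(6L)=55/4 = (10·8³/(6·12)-10·(8-3)²/2+(55/4)·8)/50000 = 101/90000 m
Superposition: y = Σ y_i = -35783/450000 m ≈ -0.079518 m

y(8) = -35783/450000 m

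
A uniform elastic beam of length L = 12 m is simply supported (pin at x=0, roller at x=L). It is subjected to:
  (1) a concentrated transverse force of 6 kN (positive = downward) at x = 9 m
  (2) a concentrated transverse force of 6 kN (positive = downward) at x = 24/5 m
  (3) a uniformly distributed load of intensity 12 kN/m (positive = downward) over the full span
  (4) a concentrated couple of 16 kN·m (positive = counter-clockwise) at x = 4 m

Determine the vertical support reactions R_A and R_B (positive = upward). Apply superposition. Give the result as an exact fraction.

Load 1 — point force P=6 kN at a=9 m (b=L-a=3):
  R_A = Pb/L = 6·3/12 = 3/2 kN
  R_B = Pa/L = 6·9/12 = 9/2 kN
Load 2 — point force P=6 kN at a=24/5 m (b=L-a=36/5):
  R_A = Pb/L = 6·(36/5)/12 = 18/5 kN
  R_B = Pa/L = 6·(24/5)/12 = 12/5 kN
Load 3 — uniform load w=12 kN/m over full span:
  R_A = wL/2 = 12·12/2 = 72 kN
  R_B = wL/2 = 12·12/2 = 72 kN
Load 4 — applied couple M₀=16 kN·m at a=4 m (b=L-a=8):
  R_A = M₀/L = 16/12 = 4/3 kN
  R_B = -M₀/L = -16/12 = -4/3 kN
Superposition: R_A = 2353/30 kN, R_B = 2327/30 kN

R_A = 2353/30 kN, R_B = 2327/30 kN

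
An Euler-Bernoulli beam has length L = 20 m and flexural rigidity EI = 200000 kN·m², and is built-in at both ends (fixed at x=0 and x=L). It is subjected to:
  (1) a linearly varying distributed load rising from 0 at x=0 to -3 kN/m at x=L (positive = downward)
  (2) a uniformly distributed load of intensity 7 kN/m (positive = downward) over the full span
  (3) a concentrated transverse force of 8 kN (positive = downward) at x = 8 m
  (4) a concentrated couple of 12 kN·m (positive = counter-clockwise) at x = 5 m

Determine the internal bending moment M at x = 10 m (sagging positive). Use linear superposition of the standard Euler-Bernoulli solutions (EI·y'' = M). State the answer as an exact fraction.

M(10) = 1522/15 kN·m

Load 1 — triangular load w₀=-3 kN/m (0→w₀ over full span):
  M_1 = 3w₀Lx/20 - w₀L²/30 - w₀x³/(6L) = 3·(-3)·20·10/20 - (-3)·20²/30 - (-3)·10³/(6·20) = -25 kN·m
Load 2 — uniform load w=7 kN/m over full span:
  M_2 = wLx/2 - wL²/12 - wx²/2 = 7·20·10/2 - 7·20²/12 - 7·10²/2 = 350/3 kN·m
Load 3 — point force P=8 kN at a=8 m (b=L-a=12):
  M_3 = Pa²(a+3b)(L-x)/L³ - Pa²b/L²  [x>a] = 8·8²·(8+3·12)·(20-10)/20³ - 8·8²·12/20² = 64/5 kN·m
Load 4 — applied couple M₀=12 kN·m at a=5 m (b=L-a=15):
  M_4 = R_Ax - M_A - M₀  [x>a] with R_A=27/40, M_A=-9/4 = (27/40)·10 - (-9/4) - 12 = -3 kN·m
Superposition: M = Σ M_i = 1522/15 kN·m ≈ 101.466667 kN·m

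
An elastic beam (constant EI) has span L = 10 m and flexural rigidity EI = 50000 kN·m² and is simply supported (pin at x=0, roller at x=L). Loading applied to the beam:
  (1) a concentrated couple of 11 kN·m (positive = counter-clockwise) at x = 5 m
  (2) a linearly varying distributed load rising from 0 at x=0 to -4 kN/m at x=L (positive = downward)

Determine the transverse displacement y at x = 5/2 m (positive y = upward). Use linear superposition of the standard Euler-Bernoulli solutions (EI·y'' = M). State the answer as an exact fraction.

Load 1 — applied couple M₀=11 kN·m at a=5 m (b=L-a=5):
  y_1 = (M₀x³/(6L)+C₁x)/EI  [x≤a] with C₁=M₀(3b²-L²)/(6L)=-55/12 = (11·(5/2)³/(6·10)+(-55/12)·(5/2))/50000 = -11/64000 m
Load 2 — triangular load w₀=-4 kN/m (0→w₀ over full span):
  y_2 = -w₀x(7L⁴-10L²x²+3x⁴)/(360LEI) = -(-4)·(5/2)·(7·10⁴-10·10²·(5/2)²+3·(5/2)⁴)/(360·10·50000) = 109/30720 m
Superposition: y = Σ y_i = 2593/768000 m ≈ 0.003376 m

y(5/2) = 2593/768000 m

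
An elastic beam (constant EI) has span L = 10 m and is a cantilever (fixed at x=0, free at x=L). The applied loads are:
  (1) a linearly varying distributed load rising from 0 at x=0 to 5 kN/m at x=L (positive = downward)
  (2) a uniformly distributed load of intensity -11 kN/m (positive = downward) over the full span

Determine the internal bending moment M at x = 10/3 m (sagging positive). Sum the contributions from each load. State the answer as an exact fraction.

Load 1 — triangular load w₀=5 kN/m (0→w₀ over full span):
  M_1 = w₀Lx/2 - w₀L²/3 - w₀x³/(6L) = 5·10·(10/3)/2 - 5·10²/3 - 5·(10/3)³/(6·10) = -7000/81 kN·m
Load 2 — uniform load w=-11 kN/m over full span:
  M_2 = -w(L-x)²/2 = -(-11)·(10-(10/3))²/2 = 2200/9 kN·m
Superposition: M = Σ M_i = 12800/81 kN·m ≈ 158.024691 kN·m

M(10/3) = 12800/81 kN·m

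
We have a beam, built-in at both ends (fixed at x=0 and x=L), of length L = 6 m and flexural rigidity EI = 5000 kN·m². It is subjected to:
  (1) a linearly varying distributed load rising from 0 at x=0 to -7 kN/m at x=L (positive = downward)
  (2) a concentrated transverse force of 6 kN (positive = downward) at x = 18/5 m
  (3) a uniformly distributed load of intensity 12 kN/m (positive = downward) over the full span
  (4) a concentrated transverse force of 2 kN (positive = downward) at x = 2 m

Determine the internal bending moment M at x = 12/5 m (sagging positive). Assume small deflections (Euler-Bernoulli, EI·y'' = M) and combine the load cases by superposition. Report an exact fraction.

M(12/5) = 80992/5625 kN·m

Load 1 — triangular load w₀=-7 kN/m (0→w₀ over full span):
  M_1 = 3w₀Lx/20 - w₀L²/30 - w₀x³/(6L) = 3·(-7)·6·(12/5)/20 - (-7)·6²/30 - (-7)·(12/5)³/(6·6) = -504/125 kN·m
Load 2 — point force P=6 kN at a=18/5 m (b=L-a=12/5):
  M_2 = Pb²(3a+b)x/L³ - Pab²/L²  [x≤a] = 6·(12/5)²·(3·(18/5)+(12/5))·(12/5)/6³ - 6·(18/5)·(12/5)²/6² = 1008/625 kN·m
Load 3 — uniform load w=12 kN/m over full span:
  M_3 = wLx/2 - wL²/12 - wx²/2 = 12·6·(12/5)/2 - 12·6²/12 - 12·(12/5)²/2 = 396/25 kN·m
Load 4 — point force P=2 kN at a=2 m (b=L-a=4):
  M_4 = Pa²(a+3b)(L-x)/L³ - Pa²b/L²  [x>a] = 2·2²·(2+3·4)·(6-(12/5))/6³ - 2·2²·4/6² = 44/45 kN·m
Superposition: M = Σ M_i = 80992/5625 kN·m ≈ 14.398578 kN·m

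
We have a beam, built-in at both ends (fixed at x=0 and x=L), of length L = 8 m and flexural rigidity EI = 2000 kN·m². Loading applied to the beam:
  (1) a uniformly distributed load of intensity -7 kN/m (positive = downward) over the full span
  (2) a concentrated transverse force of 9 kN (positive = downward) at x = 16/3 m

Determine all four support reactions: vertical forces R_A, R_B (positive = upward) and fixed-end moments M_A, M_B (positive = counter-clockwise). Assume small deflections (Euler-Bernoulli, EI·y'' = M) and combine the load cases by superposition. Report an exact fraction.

Load 1 — uniform load w=-7 kN/m over full span:
  R_A = wL/2 = (-7)·8/2 = -28 kN
  M_A = wL²/12 = (-7)·8²/12 = -112/3 kN·m
  R_B = wL/2 = (-7)·8/2 = -28 kN
  M_B = -wL²/12 = -(-7)·8²/12 = 112/3 kN·m
Load 2 — point force P=9 kN at a=16/3 m (b=L-a=8/3):
  R_A = Pb²(3a+b)/L³ = 9·(8/3)²·(3·(16/3)+(8/3))/8³ = 7/3 kN
  M_A = Pab²/L² = 9·(16/3)·(8/3)²/8² = 16/3 kN·m
  R_B = Pa²(a+3b)/L³ = 9·(16/3)²·((16/3)+3·(8/3))/8³ = 20/3 kN
  M_B = -Pa²b/L² = -9·(16/3)²·(8/3)/8² = -32/3 kN·m
Superposition: R_A = -77/3 kN, M_A = -32 kN·m, R_B = -64/3 kN, M_B = 80/3 kN·m

R_A = -77/3 kN, M_A = -32 kN·m, R_B = -64/3 kN, M_B = 80/3 kN·m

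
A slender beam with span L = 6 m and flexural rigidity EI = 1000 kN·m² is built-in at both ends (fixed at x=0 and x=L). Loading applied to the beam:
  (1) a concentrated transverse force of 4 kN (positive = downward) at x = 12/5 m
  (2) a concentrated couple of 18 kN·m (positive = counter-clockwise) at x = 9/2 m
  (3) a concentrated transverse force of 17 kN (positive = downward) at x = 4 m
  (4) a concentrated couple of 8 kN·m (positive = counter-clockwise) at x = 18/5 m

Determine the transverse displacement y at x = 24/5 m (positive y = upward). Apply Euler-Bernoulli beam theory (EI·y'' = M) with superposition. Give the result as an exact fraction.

Load 1 — point force P=4 kN at a=12/5 m (b=L-a=18/5):
  y_1 = -Pa²(L-x)²(3bL-(3b+a)(L-x))/(6L³EI)  [x>a] = -4·(12/5)²·(6-(24/5))²·(3·(18/5)·6-(3·(18/5)+(12/5))·(6-(24/5)))/(6·6³·1000) = -2448/1953125 m
Load 2 — applied couple M₀=18 kN·m at a=9/2 m (b=L-a=3/2):
  y_2 = (R_Ax³/6 - M_Ax²/2 - M₀(x-a)²/2)/EI  [x>a] with R_A=27/8, M_A=45/8 = ((27/8)·(24/5)³/6 - (45/8)·(24/5)²/2 - 18·((24/5)-(9/2))²/2)/1000 = -1701/500000 m
Load 3 — point force P=17 kN at a=4 m (b=L-a=2):
  y_3 = -Pa²(L-x)²(3bL-(3b+a)(L-x))/(6L³EI)  [x>a] = -17·4²·(6-(24/5))²·(3·2·6-(3·2+4)·(6-(24/5)))/(6·6³·1000) = -68/9375 m
Load 4 — applied couple M₀=8 kN·m at a=18/5 m (b=L-a=12/5):
  y_4 = (R_Ax³/6 - M_Ax²/2 - M₀(x-a)²/2)/EI  [x>a] with R_A=48/25, M_A=64/25 = ((48/25)·(24/5)³/6 - (64/25)·(24/5)²/2 - 8·((24/5)-(18/5))²/2)/1000 = 54/390625 m
Superposition: y = Σ y_i = -2206963/187500000 m ≈ -0.011770 m

y(24/5) = -2206963/187500000 m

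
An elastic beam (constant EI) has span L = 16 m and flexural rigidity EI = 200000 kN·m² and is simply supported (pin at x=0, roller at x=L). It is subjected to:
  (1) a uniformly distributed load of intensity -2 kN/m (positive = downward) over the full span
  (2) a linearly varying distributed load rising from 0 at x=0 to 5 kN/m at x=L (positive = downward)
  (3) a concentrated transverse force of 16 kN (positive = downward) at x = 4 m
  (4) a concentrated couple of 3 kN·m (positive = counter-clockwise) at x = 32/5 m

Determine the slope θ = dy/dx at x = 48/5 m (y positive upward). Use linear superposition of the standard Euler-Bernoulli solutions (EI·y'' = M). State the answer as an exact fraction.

θ(48/5) = 463/1125000 rad

Load 1 — uniform load w=-2 kN/m over full span:
  θ_1 = -w(L³-6Lx²+4x³)/(24EI) = -(-2)·(16³-6·16·(48/5)²+4·(48/5)³)/(24·200000) = -592/1171875 rad
Load 2 — triangular load w₀=5 kN/m (0→w₀ over full span):
  θ_2 = -w₀(7L⁴-30L²x²+15x⁴)/(360LEI) = -5·(7·16⁴-30·16²·(48/5)²+15·(48/5)⁴)/(360·16·200000) = 1856/3515625 rad
Load 3 — point force P=16 kN at a=4 m (b=L-a=12):
  θ_3 = -Pa(2L²-6Lx+3x²+a²)/(6LEI)  [x>a] = -16·4·(2·16²-6·16·(48/5)+3·(48/5)²+4²)/(6·16·200000) = 61/156250 rad
Load 4 — applied couple M₀=3 kN·m at a=32/5 m (b=L-a=48/5):
  θ_4 = (M₀x²/(2L)-M₀(x-a)+C₁)/EI  [x>a] with C₁=M₀(3b²-L²)/(6L)=16/25 = (3·(48/5)²/(2·16)-3·((48/5)-(32/5))+(16/25))/200000 = -1/625000 rad
Superposition: θ = Σ θ_i = 463/1125000 rad ≈ 0.000412 rad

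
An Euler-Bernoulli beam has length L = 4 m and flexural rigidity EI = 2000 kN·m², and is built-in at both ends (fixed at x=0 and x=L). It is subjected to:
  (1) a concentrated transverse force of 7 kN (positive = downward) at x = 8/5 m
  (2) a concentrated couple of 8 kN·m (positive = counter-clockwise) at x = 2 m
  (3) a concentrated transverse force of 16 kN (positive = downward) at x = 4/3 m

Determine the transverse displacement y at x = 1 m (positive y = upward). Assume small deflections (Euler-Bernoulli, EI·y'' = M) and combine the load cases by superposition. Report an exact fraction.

y(1) = -2291/1012500 m

Load 1 — point force P=7 kN at a=8/5 m (b=L-a=12/5):
  y_1 = -Pb²x²(3aL-(3a+b)x)/(6L³EI)  [x≤a] = -7·(12/5)²·1²·(3·(8/5)·4-(3·(8/5)+(12/5))·1)/(6·4³·2000) = -63/100000 m
Load 2 — applied couple M₀=8 kN·m at a=2 m (b=L-a=2):
  y_2 = (R_Ax³/6 - M_Ax²/2)/EI  [x≤a] with R_A=3, M_A=2 = (3·1³/6 - 2·1²/2)/2000 = -1/4000 m
Load 3 — point force P=16 kN at a=4/3 m (b=L-a=8/3):
  y_3 = -Pb²x²(3aL-(3a+b)x)/(6L³EI)  [x≤a] = -16·(8/3)²·1²·(3·(4/3)·4-(3·(4/3)+(8/3))·1)/(6·4³·2000) = -14/10125 m
Superposition: y = Σ y_i = -2291/1012500 m ≈ -0.002263 m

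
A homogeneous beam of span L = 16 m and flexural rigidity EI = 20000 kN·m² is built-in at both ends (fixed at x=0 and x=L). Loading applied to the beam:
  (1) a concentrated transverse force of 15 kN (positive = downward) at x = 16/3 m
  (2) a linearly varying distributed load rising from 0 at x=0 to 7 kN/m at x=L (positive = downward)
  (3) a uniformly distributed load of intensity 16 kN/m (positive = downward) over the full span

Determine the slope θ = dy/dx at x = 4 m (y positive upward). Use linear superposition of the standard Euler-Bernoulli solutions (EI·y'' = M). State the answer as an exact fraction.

θ(4) = -5059/150000 rad

Load 1 — point force P=15 kN at a=16/3 m (b=L-a=32/3):
  θ_1 = -Pb²x(2aL-(3a+b)x)/(2L³EI)  [x≤a] = -15·(32/3)²·4·(2·(16/3)·16-(3·(16/3)+(32/3))·4)/(2·16³·20000) = -1/375 rad
Load 2 — triangular load w₀=7 kN/m (0→w₀ over full span):
  θ_2 = -w₀(2x(L-x)(L-2x)(x+2L)+x²(L-x)²)/(120LEI) = -7·(2·4·(16-4)·(16-2·4)·(4+2·16)+4²·(16-4)²)/(120·16·20000) = -273/50000 rad
Load 3 — uniform load w=16 kN/m over full span:
  θ_3 = -wx(L-x)(L-2x)/(12EI) = -16·4·(16-4)·(16-2·4)/(12·20000) = -16/625 rad
Superposition: θ = Σ θ_i = -5059/150000 rad ≈ -0.033727 rad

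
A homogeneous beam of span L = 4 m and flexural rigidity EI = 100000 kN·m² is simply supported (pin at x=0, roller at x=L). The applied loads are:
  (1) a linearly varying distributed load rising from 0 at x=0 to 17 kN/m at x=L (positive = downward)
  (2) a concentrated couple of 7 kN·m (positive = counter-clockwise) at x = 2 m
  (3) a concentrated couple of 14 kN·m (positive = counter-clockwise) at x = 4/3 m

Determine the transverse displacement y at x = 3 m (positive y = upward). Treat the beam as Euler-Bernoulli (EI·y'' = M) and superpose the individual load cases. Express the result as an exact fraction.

y(3) = -4193/28800000 m

Load 1 — triangular load w₀=17 kN/m (0→w₀ over full span):
  y_1 = -w₀x(7L⁴-10L²x²+3x⁴)/(360LEI) = -17·3·(7·4⁴-10·4²·3²+3·3⁴)/(360·4·100000) = -2023/9600000 m
Load 2 — applied couple M₀=7 kN·m at a=2 m (b=L-a=2):
  y_2 = (M₀x³/(6L)-M₀(x-a)²/2+C₁x)/EI  [x>a] with C₁=M₀(3b²-L²)/(6L)=-7/6 = (7·3³/(6·4)-7·(3-2)²/2+(-7/6)·3)/100000 = 7/800000 m
Load 3 — applied couple M₀=14 kN·m at a=4/3 m (b=L-a=8/3):
  y_3 = (M₀x³/(6L)-M₀(x-a)²/2+C₁x)/EI  [x>a] with C₁=M₀(3b²-L²)/(6L)=28/9 = (14·3³/(6·4)-14·(3-(4/3))²/2+(28/9)·3)/100000 = 203/3600000 m
Superposition: y = Σ y_i = -4193/28800000 m ≈ -0.000146 m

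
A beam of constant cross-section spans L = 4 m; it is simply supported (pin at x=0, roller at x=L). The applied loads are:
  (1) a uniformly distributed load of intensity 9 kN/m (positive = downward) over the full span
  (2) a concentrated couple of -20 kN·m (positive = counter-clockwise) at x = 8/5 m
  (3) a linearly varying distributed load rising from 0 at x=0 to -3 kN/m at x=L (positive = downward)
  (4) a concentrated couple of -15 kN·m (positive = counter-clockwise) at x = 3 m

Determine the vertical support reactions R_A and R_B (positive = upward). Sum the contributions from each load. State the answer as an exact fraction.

Load 1 — uniform load w=9 kN/m over full span:
  R_A = wL/2 = 9·4/2 = 18 kN
  R_B = wL/2 = 9·4/2 = 18 kN
Load 2 — applied couple M₀=-20 kN·m at a=8/5 m (b=L-a=12/5):
  R_A = M₀/L = (-20)/4 = -5 kN
  R_B = -M₀/L = -(-20)/4 = 5 kN
Load 3 — triangular load w₀=-3 kN/m (0→w₀ over full span):
  R_A = w₀L/6 = (-3)·4/6 = -2 kN
  R_B = w₀L/3 = (-3)·4/3 = -4 kN
Load 4 — applied couple M₀=-15 kN·m at a=3 m (b=L-a=1):
  R_A = M₀/L = (-15)/4 = -15/4 kN
  R_B = -M₀/L = -(-15)/4 = 15/4 kN
Superposition: R_A = 29/4 kN, R_B = 91/4 kN

R_A = 29/4 kN, R_B = 91/4 kN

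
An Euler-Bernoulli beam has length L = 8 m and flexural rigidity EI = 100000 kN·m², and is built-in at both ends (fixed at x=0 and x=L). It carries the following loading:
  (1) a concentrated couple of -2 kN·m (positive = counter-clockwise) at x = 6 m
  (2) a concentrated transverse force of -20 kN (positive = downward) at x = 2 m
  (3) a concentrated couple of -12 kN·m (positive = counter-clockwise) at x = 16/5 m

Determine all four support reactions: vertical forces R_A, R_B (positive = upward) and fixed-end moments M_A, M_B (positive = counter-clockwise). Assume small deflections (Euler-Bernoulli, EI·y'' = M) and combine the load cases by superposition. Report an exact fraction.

Load 1 — applied couple M₀=-2 kN·m at a=6 m (b=L-a=2):
  R_A = 6M₀ab/L³ = 6·(-2)·6·2/8³ = -9/32 kN
  M_A = M₀b(2a-b)/L² = (-2)·2·(2·6-2)/8² = -5/8 kN·m
  R_B = -6M₀ab/L³ = -6·(-2)·6·2/8³ = 9/32 kN
  M_B = M₀a(2b-a)/L² = (-2)·6·(2·2-6)/8² = 3/8 kN·m
Load 2 — point force P=-20 kN at a=2 m (b=L-a=6):
  R_A = Pb²(3a+b)/L³ = (-20)·6²·(3·2+6)/8³ = -135/8 kN
  M_A = Pab²/L² = (-20)·2·6²/8² = -45/2 kN·m
  R_B = Pa²(a+3b)/L³ = (-20)·2²·(2+3·6)/8³ = -25/8 kN
  M_B = -Pa²b/L² = -(-20)·2²·6/8² = 15/2 kN·m
Load 3 — applied couple M₀=-12 kN·m at a=16/5 m (b=L-a=24/5):
  R_A = 6M₀ab/L³ = 6·(-12)·(16/5)·(24/5)/8³ = -54/25 kN
  M_A = M₀b(2a-b)/L² = (-12)·(24/5)·(2·(16/5)-(24/5))/8² = -36/25 kN·m
  R_B = -6M₀ab/L³ = -6·(-12)·(16/5)·(24/5)/8³ = 54/25 kN
  M_B = M₀a(2b-a)/L² = (-12)·(16/5)·(2·(24/5)-(16/5))/8² = -96/25 kN·m
Superposition: R_A = -15453/800 kN, M_A = -4913/200 kN·m, R_B = -547/800 kN, M_B = 807/200 kN·m

R_A = -15453/800 kN, M_A = -4913/200 kN·m, R_B = -547/800 kN, M_B = 807/200 kN·m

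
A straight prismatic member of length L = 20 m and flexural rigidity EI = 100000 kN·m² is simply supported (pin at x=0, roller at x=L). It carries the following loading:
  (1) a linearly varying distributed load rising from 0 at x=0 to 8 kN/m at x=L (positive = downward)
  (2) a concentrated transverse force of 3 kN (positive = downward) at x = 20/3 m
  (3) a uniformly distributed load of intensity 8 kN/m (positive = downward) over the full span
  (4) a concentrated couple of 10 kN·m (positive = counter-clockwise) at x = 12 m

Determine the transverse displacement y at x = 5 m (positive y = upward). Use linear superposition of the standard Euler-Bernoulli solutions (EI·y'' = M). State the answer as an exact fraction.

Load 1 — triangular load w₀=8 kN/m (0→w₀ over full span):
  y_1 = -w₀x(7L⁴-10L²x²+3x⁴)/(360LEI) = -8·5·(7·20⁴-10·20²·5²+3·5⁴)/(360·20·100000) = -109/1920 m
Load 2 — point force P=3 kN at a=20/3 m (b=L-a=40/3):
  y_2 = -Pbx(L²-b²-x²)/(6LEI)  [x≤a] = -3·(40/3)·5·(20²-(40/3)²-5²)/(6·20·100000) = -71/21600 m
Load 3 — uniform load w=8 kN/m over full span:
  y_3 = -wx(L³-2Lx²+x³)/(24EI) = -8·5·(20³-2·20·5²+5³)/(24·100000) = -19/160 m
Load 4 — applied couple M₀=10 kN·m at a=12 m (b=L-a=8):
  y_4 = (M₀x³/(6L)+C₁x)/EI  [x≤a] with C₁=M₀(3b²-L²)/(6L)=-52/3 = (10·5³/(6·20)+(-52/3)·5)/100000 = -61/80000 m
Superposition: y = Σ y_i = -12121/67500 m ≈ -0.179570 m

y(5) = -12121/67500 m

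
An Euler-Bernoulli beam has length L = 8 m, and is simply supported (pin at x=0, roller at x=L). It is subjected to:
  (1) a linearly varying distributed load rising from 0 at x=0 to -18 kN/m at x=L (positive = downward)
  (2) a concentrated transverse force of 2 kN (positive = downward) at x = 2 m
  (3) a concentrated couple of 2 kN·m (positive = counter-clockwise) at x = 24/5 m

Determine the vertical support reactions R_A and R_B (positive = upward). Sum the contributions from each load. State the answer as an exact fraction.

R_A = -89/4 kN, R_B = -191/4 kN

Load 1 — triangular load w₀=-18 kN/m (0→w₀ over full span):
  R_A = w₀L/6 = (-18)·8/6 = -24 kN
  R_B = w₀L/3 = (-18)·8/3 = -48 kN
Load 2 — point force P=2 kN at a=2 m (b=L-a=6):
  R_A = Pb/L = 2·6/8 = 3/2 kN
  R_B = Pa/L = 2·2/8 = 1/2 kN
Load 3 — applied couple M₀=2 kN·m at a=24/5 m (b=L-a=16/5):
  R_A = M₀/L = 2/8 = 1/4 kN
  R_B = -M₀/L = -2/8 = -1/4 kN
Superposition: R_A = -89/4 kN, R_B = -191/4 kN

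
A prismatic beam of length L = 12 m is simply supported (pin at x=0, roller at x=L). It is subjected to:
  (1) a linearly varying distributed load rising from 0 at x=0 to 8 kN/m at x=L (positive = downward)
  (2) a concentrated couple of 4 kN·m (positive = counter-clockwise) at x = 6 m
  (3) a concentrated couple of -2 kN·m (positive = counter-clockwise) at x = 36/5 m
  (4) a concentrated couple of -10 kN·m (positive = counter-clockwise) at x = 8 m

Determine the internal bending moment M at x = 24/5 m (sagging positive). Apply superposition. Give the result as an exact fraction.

Load 1 — triangular load w₀=8 kN/m (0→w₀ over full span):
  M_1 = w₀Lx/6 - w₀x³/(6L) = 8·12·(24/5)/6 - 8·(24/5)³/(6·12) = 8064/125 kN·m
Load 2 — applied couple M₀=4 kN·m at a=6 m (b=L-a=6):
  M_2 = M₀x/L  [x≤a] = 4·(24/5)/12 = 8/5 kN·m
Load 3 — applied couple M₀=-2 kN·m at a=36/5 m (b=L-a=24/5):
  M_3 = M₀x/L  [x≤a] = (-2)·(24/5)/12 = -4/5 kN·m
Load 4 — applied couple M₀=-10 kN·m at a=8 m (b=L-a=4):
  M_4 = M₀x/L  [x≤a] = (-10)·(24/5)/12 = -4 kN·m
Superposition: M = Σ M_i = 7664/125 kN·m ≈ 61.312000 kN·m

M(24/5) = 7664/125 kN·m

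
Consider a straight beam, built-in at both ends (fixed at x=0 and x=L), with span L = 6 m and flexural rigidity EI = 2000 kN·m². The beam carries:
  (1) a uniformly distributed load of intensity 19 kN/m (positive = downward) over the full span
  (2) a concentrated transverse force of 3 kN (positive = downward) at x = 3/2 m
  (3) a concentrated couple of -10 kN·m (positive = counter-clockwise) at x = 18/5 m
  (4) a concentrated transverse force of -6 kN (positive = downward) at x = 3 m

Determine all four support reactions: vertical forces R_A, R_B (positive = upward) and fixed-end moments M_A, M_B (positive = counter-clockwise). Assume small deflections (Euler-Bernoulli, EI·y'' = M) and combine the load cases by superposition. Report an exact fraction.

R_A = 8661/160 kN, M_A = 8293/160 kN·m, R_B = 9099/160 kN, M_B = -8727/160 kN·m

Load 1 — uniform load w=19 kN/m over full span:
  R_A = wL/2 = 19·6/2 = 57 kN
  M_A = wL²/12 = 19·6²/12 = 57 kN·m
  R_B = wL/2 = 19·6/2 = 57 kN
  M_B = -wL²/12 = -19·6²/12 = -57 kN·m
Load 2 — point force P=3 kN at a=3/2 m (b=L-a=9/2):
  R_A = Pb²(3a+b)/L³ = 3·(9/2)²·(3·(3/2)+(9/2))/6³ = 81/32 kN
  M_A = Pab²/L² = 3·(3/2)·(9/2)²/6² = 81/32 kN·m
  R_B = Pa²(a+3b)/L³ = 3·(3/2)²·((3/2)+3·(9/2))/6³ = 15/32 kN
  M_B = -Pa²b/L² = -3·(3/2)²·(9/2)/6² = -27/32 kN·m
Load 3 — applied couple M₀=-10 kN·m at a=18/5 m (b=L-a=12/5):
  R_A = 6M₀ab/L³ = 6·(-10)·(18/5)·(12/5)/6³ = -12/5 kN
  M_A = M₀b(2a-b)/L² = (-10)·(12/5)·(2·(18/5)-(12/5))/6² = -16/5 kN·m
  R_B = -6M₀ab/L³ = -6·(-10)·(18/5)·(12/5)/6³ = 12/5 kN
  M_B = M₀a(2b-a)/L² = (-10)·(18/5)·(2·(12/5)-(18/5))/6² = -6/5 kN·m
Load 4 — point force P=-6 kN at a=3 m (b=L-a=3):
  R_A = Pb²(3a+b)/L³ = (-6)·3²·(3·3+3)/6³ = -3 kN
  M_A = Pab²/L² = (-6)·3·3²/6² = -9/2 kN·m
  R_B = Pa²(a+3b)/L³ = (-6)·3²·(3+3·3)/6³ = -3 kN
  M_B = -Pa²b/L² = -(-6)·3²·3/6² = 9/2 kN·m
Superposition: R_A = 8661/160 kN, M_A = 8293/160 kN·m, R_B = 9099/160 kN, M_B = -8727/160 kN·m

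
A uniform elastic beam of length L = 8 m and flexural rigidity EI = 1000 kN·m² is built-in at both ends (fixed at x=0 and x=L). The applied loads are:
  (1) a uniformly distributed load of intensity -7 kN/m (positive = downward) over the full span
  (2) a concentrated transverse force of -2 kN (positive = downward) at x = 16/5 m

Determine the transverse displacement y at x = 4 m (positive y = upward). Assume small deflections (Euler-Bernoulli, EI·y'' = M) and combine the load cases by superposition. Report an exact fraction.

Load 1 — uniform load w=-7 kN/m over full span:
  y_1 = -wx²(L-x)²/(24EI) = -(-7)·4²·(8-4)²/(24·1000) = 28/375 m
Load 2 — point force P=-2 kN at a=16/5 m (b=L-a=24/5):
  y_2 = -Pa²(L-x)²(3bL-(3b+a)(L-x))/(6L³EI)  [x>a] = -(-2)·(16/5)²·(8-4)²·(3·(24/5)·8-(3·(24/5)+(16/5))·(8-4))/(6·8³·1000) = 224/46875 m
Superposition: y = Σ y_i = 3724/46875 m ≈ 0.079445 m

y(4) = 3724/46875 m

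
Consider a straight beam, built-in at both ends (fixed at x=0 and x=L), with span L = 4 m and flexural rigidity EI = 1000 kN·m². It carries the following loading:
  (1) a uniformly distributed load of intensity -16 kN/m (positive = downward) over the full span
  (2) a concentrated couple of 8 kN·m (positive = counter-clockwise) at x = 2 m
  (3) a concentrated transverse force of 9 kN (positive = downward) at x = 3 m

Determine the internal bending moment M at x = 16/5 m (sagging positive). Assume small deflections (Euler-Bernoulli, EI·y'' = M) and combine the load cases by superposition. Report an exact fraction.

Load 1 — uniform load w=-16 kN/m over full span:
  M_1 = wLx/2 - wL²/12 - wx²/2 = (-16)·4·(16/5)/2 - (-16)·4²/12 - (-16)·(16/5)²/2 = 64/75 kN·m
Load 2 — applied couple M₀=8 kN·m at a=2 m (b=L-a=2):
  M_2 = R_Ax - M_A - M₀  [x>a] with R_A=3, M_A=2 = 3·(16/5) - 2 - 8 = -2/5 kN·m
Load 3 — point force P=9 kN at a=3 m (b=L-a=1):
  M_3 = Pa²(a+3b)(L-x)/L³ - Pa²b/L²  [x>a] = 9·3²·(3+3·1)·(4-(16/5))/4³ - 9·3²·1/4² = 81/80 kN·m
Superposition: M = Σ M_i = 1759/1200 kN·m ≈ 1.465833 kN·m

M(16/5) = 1759/1200 kN·m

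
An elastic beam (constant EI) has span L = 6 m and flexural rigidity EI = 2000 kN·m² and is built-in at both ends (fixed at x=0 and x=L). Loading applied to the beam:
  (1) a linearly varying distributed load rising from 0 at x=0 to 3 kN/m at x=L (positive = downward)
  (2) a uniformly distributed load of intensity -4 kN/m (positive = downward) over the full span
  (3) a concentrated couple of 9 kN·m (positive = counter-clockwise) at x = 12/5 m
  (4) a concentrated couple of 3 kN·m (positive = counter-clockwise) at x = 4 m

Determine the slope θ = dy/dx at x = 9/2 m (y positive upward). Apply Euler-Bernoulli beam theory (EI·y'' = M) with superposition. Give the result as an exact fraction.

θ(9/2) = -33891/12800000 rad

Load 1 — triangular load w₀=3 kN/m (0→w₀ over full span):
  θ_1 = -w₀(2x(L-x)(L-2x)(x+2L)+x²(L-x)²)/(120LEI) = -3·(2·(9/2)·(6-(9/2))·(6-2·(9/2))·((9/2)+2·6)+(9/2)²·(6-(9/2))²)/(120·6·2000) = 3321/2560000 rad
Load 2 — uniform load w=-4 kN/m over full span:
  θ_2 = -wx(L-x)(L-2x)/(12EI) = -(-4)·(9/2)·(6-(9/2))·(6-2·(9/2))/(12·2000) = -27/8000 rad
Load 3 — applied couple M₀=9 kN·m at a=12/5 m (b=L-a=18/5):
  θ_3 = (R_Ax²/2 - M_Ax - M₀(x-a))/EI  [x>a] with R_A=54/25, M_A=27/25 = ((54/25)·(9/2)²/2 - (27/25)·(9/2) - 9·((9/2)-(12/5)))/2000 = -189/200000 rad
Load 4 — applied couple M₀=3 kN·m at a=4 m (b=L-a=2):
  θ_4 = (R_Ax²/2 - M_Ax - M₀(x-a))/EI  [x>a] with R_A=2/3, M_A=1 = ((2/3)·(9/2)²/2 - 1·(9/2) - 3·((9/2)-4))/2000 = 3/8000 rad
Superposition: θ = Σ θ_i = -33891/12800000 rad ≈ -0.002648 rad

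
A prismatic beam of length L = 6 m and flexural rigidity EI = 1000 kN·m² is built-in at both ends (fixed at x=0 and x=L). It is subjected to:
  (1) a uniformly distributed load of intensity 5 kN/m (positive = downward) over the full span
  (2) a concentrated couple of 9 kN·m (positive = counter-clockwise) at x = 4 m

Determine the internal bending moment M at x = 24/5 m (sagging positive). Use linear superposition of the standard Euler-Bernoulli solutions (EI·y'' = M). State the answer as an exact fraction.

M(24/5) = -3 kN·m

Load 1 — uniform load w=5 kN/m over full span:
  M_1 = wLx/2 - wL²/12 - wx²/2 = 5·6·(24/5)/2 - 5·6²/12 - 5·(24/5)²/2 = -3/5 kN·m
Load 2 — applied couple M₀=9 kN·m at a=4 m (b=L-a=2):
  M_2 = R_Ax - M_A - M₀  [x>a] with R_A=2, M_A=3 = 2·(24/5) - 3 - 9 = -12/5 kN·m
Superposition: M = Σ M_i = -3 kN·m ≈ -3.000000 kN·m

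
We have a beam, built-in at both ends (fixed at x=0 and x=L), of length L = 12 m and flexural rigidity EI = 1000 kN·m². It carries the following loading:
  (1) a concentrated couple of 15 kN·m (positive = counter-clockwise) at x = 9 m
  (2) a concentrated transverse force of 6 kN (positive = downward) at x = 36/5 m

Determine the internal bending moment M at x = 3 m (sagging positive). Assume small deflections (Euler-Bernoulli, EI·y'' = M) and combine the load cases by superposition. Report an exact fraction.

M(3) = -4179/4000 kN·m

Load 1 — applied couple M₀=15 kN·m at a=9 m (b=L-a=3):
  M_1 = R_Ax - M_A  [x≤a] with R_A=45/32, M_A=75/16 = (45/32)·3 - (75/16) = -15/32 kN·m
Load 2 — point force P=6 kN at a=36/5 m (b=L-a=24/5):
  M_2 = Pb²(3a+b)x/L³ - Pab²/L²  [x≤a] = 6·(24/5)²·(3·(36/5)+(24/5))·3/12³ - 6·(36/5)·(24/5)²/12² = -72/125 kN·m
Superposition: M = Σ M_i = -4179/4000 kN·m ≈ -1.044750 kN·m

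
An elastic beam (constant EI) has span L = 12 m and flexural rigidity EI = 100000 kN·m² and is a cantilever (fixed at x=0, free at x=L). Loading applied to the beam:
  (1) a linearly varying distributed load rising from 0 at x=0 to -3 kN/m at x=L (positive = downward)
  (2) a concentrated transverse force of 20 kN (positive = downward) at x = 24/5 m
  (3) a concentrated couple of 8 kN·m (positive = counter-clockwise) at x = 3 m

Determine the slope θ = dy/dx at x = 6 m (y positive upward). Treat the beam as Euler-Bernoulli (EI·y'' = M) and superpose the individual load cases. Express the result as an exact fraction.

θ(6) = 3471/1000000 rad

Load 1 — triangular load w₀=-3 kN/m (0→w₀ over full span):
  θ_1 = (w₀Lx²/4-w₀L²x/3-w₀x⁴/(24L))/EI = ((-3)·12·6²/4-(-3)·12²·6/3-(-3)·6⁴/(24·12))/100000 = 1107/200000 rad
Load 2 — point force P=20 kN at a=24/5 m (b=L-a=36/5):
  θ_2 = -Pa²/(2EI)  [x>a] = -20·(24/5)²/(2·100000) = -36/15625 rad
Load 3 — applied couple M₀=8 kN·m at a=3 m (b=L-a=9):
  θ_3 = M₀a/EI  [x>a] = 8·3/100000 = 3/12500 rad
Superposition: θ = Σ θ_i = 3471/1000000 rad ≈ 0.003471 rad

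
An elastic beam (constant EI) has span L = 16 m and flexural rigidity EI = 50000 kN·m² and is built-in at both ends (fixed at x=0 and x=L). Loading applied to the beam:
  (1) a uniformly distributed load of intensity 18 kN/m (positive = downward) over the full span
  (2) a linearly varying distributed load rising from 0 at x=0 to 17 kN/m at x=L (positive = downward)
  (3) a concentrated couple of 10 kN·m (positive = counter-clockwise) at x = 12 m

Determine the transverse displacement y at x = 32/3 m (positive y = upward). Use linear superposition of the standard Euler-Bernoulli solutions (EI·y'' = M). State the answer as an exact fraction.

Load 1 — uniform load w=18 kN/m over full span:
  y_1 = -wx²(L-x)²/(24EI) = -18·(32/3)²·(16-(32/3))²/(24·50000) = -4096/84375 m
Load 2 — triangular load w₀=17 kN/m (0→w₀ over full span):
  y_2 = -w₀x²(L-x)²(x+2L)/(120LEI) = -17·(32/3)²·(16-(32/3))²·((32/3)+2·16)/(120·16·50000) = -278528/11390625 m
Load 3 — applied couple M₀=10 kN·m at a=12 m (b=L-a=4):
  y_3 = (R_Ax³/6 - M_Ax²/2)/EI  [x≤a] with R_A=45/64, M_A=25/8 = ((45/64)·(32/3)³/6 - (25/8)·(32/3)²/2)/50000 = -4/5625 m
Superposition: y = Σ y_i = -839588/11390625 m ≈ -0.073709 m

y(32/3) = -839588/11390625 m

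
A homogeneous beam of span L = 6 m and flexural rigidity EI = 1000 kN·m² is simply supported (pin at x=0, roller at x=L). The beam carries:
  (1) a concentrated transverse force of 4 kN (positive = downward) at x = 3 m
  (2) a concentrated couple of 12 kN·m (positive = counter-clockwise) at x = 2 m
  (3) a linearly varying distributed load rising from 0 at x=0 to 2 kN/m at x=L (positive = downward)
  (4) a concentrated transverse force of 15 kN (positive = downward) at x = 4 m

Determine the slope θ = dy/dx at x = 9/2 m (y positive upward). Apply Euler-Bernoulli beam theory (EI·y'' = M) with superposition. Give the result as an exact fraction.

Load 1 — point force P=4 kN at a=3 m (b=L-a=3):
  θ_1 = -Pa(2L²-6Lx+3x²+a²)/(6LEI)  [x>a] = -4·3·(2·6²-6·6·(9/2)+3·(9/2)²+3²)/(6·6·1000) = 27/4000 rad
Load 2 — applied couple M₀=12 kN·m at a=2 m (b=L-a=4):
  θ_2 = (M₀x²/(2L)-M₀(x-a)+C₁)/EI  [x>a] with C₁=M₀(3b²-L²)/(6L)=4 = (12·(9/2)²/(2·6)-12·((9/2)-2)+4)/1000 = -23/4000 rad
Load 3 — triangular load w₀=2 kN/m (0→w₀ over full span):
  θ_3 = -w₀(7L⁴-30L²x²+15x⁴)/(360LEI) = -2·(7·6⁴-30·6²·(9/2)²+15·(9/2)⁴)/(360·6·1000) = 3939/640000 rad
Load 4 — point force P=15 kN at a=4 m (b=L-a=2):
  θ_4 = -Pa(2L²-6Lx+3x²+a²)/(6LEI)  [x>a] = -15·4·(2·6²-6·6·(9/2)+3·(9/2)²+4²)/(6·6·1000) = 53/2400 rad
Superposition: θ = Σ θ_i = 56137/1920000 rad ≈ 0.029238 rad

θ(9/2) = 56137/1920000 rad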